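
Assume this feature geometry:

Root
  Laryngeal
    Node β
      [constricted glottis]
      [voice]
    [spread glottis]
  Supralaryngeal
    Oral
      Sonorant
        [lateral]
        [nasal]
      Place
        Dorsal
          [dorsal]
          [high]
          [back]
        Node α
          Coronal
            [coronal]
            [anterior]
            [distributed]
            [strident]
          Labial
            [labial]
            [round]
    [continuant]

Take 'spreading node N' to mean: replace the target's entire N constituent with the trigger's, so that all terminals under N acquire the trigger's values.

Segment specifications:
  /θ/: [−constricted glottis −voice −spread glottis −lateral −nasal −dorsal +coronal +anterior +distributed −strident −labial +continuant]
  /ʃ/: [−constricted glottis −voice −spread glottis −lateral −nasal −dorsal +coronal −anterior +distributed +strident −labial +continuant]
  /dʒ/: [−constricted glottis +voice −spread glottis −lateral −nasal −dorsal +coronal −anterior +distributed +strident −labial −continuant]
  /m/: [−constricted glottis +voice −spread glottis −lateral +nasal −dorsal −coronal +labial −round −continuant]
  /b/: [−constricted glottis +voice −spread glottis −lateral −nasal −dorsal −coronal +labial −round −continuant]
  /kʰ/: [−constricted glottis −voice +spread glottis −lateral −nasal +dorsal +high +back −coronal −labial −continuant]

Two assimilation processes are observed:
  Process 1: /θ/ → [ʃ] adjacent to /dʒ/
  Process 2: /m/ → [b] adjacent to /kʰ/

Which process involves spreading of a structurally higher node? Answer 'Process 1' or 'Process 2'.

Process 2

Process 1 alters [anterior], [strident]; the lowest common ancestor is Coronal (depth 5 from Root).
Process 2 alters [nasal]; the lowest dominating node is [nasal] (depth 4 from Root).
[nasal] (depth 4) sits above Coronal (depth 5), making Process 2 the one with the higher spreading node.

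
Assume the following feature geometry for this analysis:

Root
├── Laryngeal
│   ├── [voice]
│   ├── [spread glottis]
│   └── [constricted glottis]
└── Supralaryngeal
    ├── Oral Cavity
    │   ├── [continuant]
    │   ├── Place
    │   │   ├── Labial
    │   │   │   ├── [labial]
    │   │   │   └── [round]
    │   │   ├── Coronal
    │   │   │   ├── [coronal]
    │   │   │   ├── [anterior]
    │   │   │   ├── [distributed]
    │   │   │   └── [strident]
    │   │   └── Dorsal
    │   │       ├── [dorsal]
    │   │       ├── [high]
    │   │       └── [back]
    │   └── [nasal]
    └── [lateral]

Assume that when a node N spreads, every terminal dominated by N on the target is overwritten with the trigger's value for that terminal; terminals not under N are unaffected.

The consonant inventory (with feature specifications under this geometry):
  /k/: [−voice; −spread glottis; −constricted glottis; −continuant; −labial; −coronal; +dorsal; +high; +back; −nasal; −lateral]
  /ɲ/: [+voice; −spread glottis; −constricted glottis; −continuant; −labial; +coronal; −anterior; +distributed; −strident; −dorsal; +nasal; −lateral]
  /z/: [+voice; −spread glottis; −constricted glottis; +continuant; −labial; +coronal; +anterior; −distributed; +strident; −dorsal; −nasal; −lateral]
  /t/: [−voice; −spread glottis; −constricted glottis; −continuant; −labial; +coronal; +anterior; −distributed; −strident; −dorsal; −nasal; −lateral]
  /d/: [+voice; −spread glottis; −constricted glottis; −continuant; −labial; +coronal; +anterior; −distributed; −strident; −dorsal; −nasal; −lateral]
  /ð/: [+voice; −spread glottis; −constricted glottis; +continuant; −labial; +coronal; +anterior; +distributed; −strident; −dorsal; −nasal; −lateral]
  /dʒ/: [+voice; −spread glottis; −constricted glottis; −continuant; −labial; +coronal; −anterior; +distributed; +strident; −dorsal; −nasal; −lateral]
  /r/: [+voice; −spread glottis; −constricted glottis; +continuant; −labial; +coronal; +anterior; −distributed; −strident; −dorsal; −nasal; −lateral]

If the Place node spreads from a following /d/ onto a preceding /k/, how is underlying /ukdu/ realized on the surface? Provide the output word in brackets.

Terminals under Place in this geometry: [labial], [round], [coronal], [anterior], [distributed], [strident], [dorsal], [high], [back].
Spreading Place from /d/ onto /k/ replaces those values with /d/'s: [−labial], [+coronal], [+anterior], [−distributed], [−strident], [−dorsal]. Features outside Place ([voice], [spread glottis], [constricted glottis], …) stay as in /k/.
The resulting bundle matches /t/ in the inventory; substituting it for /k/ gives [utdu].

[utdu]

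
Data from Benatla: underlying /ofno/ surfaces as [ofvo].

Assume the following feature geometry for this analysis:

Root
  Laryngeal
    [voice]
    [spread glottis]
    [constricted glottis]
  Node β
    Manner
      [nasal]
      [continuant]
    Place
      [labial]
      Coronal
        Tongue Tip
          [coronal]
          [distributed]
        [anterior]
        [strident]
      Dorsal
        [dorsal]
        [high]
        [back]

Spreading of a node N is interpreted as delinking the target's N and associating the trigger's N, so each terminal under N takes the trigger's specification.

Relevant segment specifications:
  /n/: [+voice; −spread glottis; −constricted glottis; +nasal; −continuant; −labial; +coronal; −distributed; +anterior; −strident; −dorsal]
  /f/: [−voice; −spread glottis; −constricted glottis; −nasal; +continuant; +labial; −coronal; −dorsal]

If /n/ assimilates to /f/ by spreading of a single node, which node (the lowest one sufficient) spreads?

/n/ and [v] differ in [nasal], [continuant], [labial], [coronal], [anterior], [distributed], [strident]; every other specified feature is identical.
In this geometry the lowest node dominating all of them is Node β: every daughter of Node β dominates only a proper subset, so no lower node suffices.
Spreading Node β from /f/ overwrites each of those terminals with /f/'s values, yielding exactly [v].
Since [voice] is preserved even though /f/ disagrees there, no node above Node β spread.

Node β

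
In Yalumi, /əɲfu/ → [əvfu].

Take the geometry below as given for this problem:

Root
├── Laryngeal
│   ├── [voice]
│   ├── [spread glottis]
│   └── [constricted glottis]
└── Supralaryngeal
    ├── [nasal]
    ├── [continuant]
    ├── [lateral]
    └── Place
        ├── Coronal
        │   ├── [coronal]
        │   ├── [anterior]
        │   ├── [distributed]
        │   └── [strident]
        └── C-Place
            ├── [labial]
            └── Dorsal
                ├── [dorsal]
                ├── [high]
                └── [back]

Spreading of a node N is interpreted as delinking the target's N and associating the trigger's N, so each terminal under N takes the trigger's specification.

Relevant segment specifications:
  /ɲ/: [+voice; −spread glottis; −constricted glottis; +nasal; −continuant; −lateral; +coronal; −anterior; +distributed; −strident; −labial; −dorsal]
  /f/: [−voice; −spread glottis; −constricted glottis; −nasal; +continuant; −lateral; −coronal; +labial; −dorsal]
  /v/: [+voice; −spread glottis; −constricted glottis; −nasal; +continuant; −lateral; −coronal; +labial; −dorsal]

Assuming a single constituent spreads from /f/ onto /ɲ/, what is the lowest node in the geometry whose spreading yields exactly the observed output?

/ɲ/ and [v] differ in [nasal], [continuant], [labial], [coronal], [anterior], [distributed], [strident]; every other specified feature is identical.
In this geometry the lowest node dominating all of them is Supralaryngeal: every daughter of Supralaryngeal dominates only a proper subset, so no lower node suffices.
Spreading Supralaryngeal from /f/ overwrites each of those terminals with /f/'s values, yielding exactly [v].
Since [voice] is preserved even though /f/ disagrees there, no node above Supralaryngeal spread.

Supralaryngeal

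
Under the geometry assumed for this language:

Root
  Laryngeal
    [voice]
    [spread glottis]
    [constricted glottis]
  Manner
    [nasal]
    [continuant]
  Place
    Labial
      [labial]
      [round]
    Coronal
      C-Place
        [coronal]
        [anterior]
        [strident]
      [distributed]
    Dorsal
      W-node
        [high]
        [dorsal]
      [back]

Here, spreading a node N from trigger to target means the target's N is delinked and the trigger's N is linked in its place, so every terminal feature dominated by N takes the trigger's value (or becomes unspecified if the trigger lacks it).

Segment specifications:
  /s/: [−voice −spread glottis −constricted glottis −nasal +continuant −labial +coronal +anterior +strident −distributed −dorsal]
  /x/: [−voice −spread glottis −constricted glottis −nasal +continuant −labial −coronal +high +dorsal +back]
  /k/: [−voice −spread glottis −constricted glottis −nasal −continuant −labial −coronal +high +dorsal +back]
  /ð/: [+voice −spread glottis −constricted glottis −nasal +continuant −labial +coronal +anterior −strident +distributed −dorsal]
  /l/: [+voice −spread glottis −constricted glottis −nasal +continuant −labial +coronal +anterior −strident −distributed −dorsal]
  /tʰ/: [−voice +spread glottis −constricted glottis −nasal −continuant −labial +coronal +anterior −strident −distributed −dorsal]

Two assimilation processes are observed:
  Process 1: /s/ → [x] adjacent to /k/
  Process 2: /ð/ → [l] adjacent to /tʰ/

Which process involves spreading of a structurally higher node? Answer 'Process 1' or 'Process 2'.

Process 1

Process 1 alters [coronal], [anterior], [distributed], [strident], [dorsal], [high], [back]; the lowest common ancestor is Place (depth 1 from Root).
In Process 2, [distributed] changes, so the minimal spreading node is [distributed] at depth 3.
Place (depth 1) sits above [distributed] (depth 3), making Process 1 the one with the higher spreading node.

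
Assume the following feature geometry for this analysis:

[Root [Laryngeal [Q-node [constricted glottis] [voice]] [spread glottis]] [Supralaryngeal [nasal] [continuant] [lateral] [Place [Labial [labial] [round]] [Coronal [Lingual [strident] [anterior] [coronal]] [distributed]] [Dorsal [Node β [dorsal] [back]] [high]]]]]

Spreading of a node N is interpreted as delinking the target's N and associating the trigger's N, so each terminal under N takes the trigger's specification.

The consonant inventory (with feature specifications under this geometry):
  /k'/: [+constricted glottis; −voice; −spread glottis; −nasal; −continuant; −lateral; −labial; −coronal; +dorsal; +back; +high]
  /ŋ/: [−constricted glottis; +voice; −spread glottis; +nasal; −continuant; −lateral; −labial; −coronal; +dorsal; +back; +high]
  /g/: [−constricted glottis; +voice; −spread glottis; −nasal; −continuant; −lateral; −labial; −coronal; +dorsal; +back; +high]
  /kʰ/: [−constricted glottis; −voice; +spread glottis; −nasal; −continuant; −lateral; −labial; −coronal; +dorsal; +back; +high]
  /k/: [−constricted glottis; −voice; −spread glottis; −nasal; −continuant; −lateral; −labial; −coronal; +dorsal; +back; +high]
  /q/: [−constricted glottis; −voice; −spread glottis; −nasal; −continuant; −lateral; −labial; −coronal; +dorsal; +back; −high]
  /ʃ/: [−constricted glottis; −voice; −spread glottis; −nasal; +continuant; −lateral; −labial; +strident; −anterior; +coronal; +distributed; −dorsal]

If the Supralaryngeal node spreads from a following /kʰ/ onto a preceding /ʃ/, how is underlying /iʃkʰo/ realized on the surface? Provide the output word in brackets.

Supralaryngeal immediately or transitively dominates [nasal], [continuant], [lateral], [labial], [round], [strident], [anterior], [coronal], [distributed], [dorsal], [back], [high].
The target acquires /kʰ/'s values for everything under Supralaryngeal — [−nasal], [−continuant], [−lateral], [−labial], [−coronal], [+dorsal], [+back], [+high] — while keeping its own [constricted glottis], [voice], [spread glottis].
This feature bundle is that of [k], so /iʃkʰo/ surfaces as [ikkʰo].

[ikkʰo]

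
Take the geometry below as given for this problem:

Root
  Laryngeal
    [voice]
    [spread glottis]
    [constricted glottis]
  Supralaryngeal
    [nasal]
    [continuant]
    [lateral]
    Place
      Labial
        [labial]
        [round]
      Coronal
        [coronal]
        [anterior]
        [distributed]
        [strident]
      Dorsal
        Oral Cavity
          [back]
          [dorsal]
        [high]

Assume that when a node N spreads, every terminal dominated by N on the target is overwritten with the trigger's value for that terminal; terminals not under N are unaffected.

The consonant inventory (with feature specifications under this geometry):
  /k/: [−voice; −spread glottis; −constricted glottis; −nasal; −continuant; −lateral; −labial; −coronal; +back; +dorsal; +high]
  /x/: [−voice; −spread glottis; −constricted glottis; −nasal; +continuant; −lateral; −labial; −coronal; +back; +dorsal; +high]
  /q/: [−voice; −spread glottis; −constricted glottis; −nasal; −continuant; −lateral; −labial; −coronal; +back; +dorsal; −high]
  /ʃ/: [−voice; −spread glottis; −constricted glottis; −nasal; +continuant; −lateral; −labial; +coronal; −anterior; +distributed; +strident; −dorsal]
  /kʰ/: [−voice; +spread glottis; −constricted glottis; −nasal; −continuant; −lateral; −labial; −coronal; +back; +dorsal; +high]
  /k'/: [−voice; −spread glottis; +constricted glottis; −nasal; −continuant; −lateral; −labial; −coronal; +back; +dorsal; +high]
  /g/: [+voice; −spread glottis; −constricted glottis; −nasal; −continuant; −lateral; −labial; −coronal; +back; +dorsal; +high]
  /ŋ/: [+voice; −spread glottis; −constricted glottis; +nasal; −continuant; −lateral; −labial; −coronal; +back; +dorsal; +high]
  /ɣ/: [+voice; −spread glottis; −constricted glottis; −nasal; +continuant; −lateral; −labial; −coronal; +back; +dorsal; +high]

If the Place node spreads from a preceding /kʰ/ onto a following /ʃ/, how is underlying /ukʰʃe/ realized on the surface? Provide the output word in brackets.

[ukʰxe]

Terminals under Place in this geometry: [labial], [round], [coronal], [anterior], [distributed], [strident], [back], [dorsal], [high].
Spreading Place from /kʰ/ onto /ʃ/ replaces those values with /kʰ/'s: [−labial], [−coronal], [+back], [+dorsal], [+high]. Features outside Place ([voice], [spread glottis], [constricted glottis], …) stay as in /ʃ/.
This feature bundle is that of [x], so /ukʰʃe/ surfaces as [ukʰxe].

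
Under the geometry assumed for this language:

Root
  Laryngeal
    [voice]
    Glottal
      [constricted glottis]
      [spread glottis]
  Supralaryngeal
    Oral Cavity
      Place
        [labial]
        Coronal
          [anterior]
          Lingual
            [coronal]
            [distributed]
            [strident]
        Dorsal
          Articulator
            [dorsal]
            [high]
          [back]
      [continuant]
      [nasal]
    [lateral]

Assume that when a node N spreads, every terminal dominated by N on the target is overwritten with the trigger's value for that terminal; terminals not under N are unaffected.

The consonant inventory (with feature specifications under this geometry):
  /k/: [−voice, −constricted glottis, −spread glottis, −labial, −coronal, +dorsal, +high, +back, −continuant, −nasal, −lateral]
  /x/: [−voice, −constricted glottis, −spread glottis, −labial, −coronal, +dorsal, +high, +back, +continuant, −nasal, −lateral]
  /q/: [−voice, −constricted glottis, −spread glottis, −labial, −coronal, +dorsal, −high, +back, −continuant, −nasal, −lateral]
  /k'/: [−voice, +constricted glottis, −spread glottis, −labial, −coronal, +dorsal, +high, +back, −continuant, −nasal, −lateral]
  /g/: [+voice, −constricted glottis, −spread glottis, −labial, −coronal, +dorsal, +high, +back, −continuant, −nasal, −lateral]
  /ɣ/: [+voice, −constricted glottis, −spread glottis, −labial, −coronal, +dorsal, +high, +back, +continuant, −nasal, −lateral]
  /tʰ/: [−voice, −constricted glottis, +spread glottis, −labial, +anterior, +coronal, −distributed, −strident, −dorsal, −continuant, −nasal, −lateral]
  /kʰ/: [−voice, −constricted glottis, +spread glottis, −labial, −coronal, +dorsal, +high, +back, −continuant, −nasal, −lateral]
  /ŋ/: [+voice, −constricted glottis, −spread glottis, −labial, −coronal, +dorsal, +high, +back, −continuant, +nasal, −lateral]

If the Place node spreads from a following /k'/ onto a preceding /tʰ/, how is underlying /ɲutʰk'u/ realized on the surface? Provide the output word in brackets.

[ɲukʰk'u]

The Place node dominates the terminals [labial], [anterior], [coronal], [distributed], [strident], [dorsal], [high], [back].
The target acquires /k'/'s values for everything under Place — [−labial], [−coronal], [+dorsal], [+high], [+back] — while keeping its own [voice], [constricted glottis], [spread glottis], ….
The resulting bundle matches /kʰ/ in the inventory; substituting it for /tʰ/ gives [ɲukʰk'u].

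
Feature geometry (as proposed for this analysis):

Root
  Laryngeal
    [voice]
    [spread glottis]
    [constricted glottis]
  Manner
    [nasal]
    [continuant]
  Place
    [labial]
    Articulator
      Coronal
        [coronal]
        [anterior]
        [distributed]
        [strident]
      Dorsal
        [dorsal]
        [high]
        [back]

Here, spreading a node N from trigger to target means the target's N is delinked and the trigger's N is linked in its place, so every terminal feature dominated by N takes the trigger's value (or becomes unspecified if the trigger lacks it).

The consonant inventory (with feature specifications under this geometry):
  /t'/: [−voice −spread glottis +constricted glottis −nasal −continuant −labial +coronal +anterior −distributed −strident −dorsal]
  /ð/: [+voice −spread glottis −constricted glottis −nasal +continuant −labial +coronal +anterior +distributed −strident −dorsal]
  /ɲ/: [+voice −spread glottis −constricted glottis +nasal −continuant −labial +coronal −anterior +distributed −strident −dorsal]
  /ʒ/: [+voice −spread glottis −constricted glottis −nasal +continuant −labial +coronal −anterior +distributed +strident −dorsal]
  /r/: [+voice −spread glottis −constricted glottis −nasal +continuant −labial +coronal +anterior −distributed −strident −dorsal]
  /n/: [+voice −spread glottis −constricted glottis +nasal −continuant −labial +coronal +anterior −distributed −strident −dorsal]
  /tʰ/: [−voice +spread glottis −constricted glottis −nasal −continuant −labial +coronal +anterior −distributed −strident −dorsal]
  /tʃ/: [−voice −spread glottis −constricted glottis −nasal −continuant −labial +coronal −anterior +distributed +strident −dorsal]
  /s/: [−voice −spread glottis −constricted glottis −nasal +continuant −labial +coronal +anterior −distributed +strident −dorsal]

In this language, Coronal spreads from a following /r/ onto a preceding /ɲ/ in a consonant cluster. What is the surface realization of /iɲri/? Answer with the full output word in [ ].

[inri]

The Coronal node dominates the terminals [coronal], [anterior], [distributed], [strident].
After delinking /ɲ/'s Coronal and linking /r/'s, the affected terminals become [+coronal], [+anterior], [−distributed], [−strident]; [voice], [spread glottis], [constricted glottis], … (outside Coronal) are retained from /ɲ/.
The resulting bundle matches /n/ in the inventory; substituting it for /ɲ/ gives [inri].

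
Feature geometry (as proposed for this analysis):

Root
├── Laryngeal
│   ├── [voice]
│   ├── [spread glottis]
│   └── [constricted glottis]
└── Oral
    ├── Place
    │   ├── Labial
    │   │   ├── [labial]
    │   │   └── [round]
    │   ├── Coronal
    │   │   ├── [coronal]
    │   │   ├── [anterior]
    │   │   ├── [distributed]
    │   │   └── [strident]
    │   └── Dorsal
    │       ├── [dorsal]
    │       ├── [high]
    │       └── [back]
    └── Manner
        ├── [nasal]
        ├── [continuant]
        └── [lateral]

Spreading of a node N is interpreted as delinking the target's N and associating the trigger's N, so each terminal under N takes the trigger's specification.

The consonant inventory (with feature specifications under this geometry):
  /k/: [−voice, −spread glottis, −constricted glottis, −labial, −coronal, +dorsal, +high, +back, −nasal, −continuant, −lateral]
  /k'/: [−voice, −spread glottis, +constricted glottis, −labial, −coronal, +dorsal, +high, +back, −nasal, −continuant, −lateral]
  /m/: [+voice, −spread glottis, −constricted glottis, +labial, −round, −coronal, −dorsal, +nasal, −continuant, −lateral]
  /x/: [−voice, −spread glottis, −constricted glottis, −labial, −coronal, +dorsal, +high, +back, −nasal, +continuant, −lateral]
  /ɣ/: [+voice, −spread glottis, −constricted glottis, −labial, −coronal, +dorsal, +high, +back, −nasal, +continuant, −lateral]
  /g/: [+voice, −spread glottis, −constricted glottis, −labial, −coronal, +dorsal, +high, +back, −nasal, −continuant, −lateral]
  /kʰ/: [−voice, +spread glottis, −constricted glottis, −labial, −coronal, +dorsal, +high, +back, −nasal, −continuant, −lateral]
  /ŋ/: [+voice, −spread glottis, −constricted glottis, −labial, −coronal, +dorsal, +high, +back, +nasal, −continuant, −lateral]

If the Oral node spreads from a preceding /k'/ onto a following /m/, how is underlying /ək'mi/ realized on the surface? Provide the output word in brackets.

The Oral node dominates the terminals [labial], [round], [coronal], [anterior], [distributed], [strident], [dorsal], [high], [back], [nasal], [continuant], [lateral].
Spreading Oral from /k'/ onto /m/ replaces those values with /k'/'s: [−labial], [−coronal], [+dorsal], [+high], [+back], [−nasal], [−continuant], [−lateral]. Features outside Oral ([voice], [spread glottis], [constricted glottis]) stay as in /m/.
This feature bundle is that of [g], so /ək'mi/ surfaces as [ək'gi].

[ək'gi]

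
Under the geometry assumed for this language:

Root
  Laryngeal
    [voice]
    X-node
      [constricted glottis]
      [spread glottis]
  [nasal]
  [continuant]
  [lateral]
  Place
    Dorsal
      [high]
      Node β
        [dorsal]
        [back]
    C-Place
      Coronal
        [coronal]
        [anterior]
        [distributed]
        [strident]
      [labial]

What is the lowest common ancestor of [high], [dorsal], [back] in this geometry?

Dorsal

[high]: Root ▹ Place ▹ Dorsal ▹ [high].
[dorsal]: Root ▹ Place ▹ Dorsal ▹ Node β ▹ [dorsal].
[back] lies under Node β (below Place).
The listed terminals split across distinct daughters of Dorsal, so Dorsal itself is the smallest node containing them all.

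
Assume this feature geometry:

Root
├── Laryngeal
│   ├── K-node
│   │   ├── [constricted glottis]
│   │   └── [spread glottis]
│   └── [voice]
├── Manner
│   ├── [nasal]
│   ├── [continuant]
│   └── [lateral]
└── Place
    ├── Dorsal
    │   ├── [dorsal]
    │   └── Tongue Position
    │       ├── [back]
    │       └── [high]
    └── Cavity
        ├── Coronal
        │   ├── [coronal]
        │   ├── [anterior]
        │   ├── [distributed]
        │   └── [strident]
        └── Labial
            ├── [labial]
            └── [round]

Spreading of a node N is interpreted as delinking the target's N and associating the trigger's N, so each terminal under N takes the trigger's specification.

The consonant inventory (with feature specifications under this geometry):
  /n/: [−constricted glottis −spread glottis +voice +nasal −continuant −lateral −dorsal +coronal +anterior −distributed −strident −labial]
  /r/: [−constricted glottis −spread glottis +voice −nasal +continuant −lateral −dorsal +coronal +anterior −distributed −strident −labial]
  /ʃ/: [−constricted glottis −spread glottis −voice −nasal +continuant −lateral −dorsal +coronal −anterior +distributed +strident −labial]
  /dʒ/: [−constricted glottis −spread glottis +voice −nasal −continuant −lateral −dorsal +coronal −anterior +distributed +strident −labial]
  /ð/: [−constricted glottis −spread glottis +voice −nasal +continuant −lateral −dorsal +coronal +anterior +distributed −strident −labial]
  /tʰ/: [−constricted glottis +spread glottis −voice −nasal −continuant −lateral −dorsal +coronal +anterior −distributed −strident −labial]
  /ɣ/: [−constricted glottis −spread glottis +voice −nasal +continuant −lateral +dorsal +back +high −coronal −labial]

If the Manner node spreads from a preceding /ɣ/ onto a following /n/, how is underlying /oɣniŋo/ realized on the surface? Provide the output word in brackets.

Manner immediately or transitively dominates [nasal], [continuant], [lateral].
After delinking /n/'s Manner and linking /ɣ/'s, the affected terminals become [−nasal], [+continuant], [−lateral]; [constricted glottis], [spread glottis], [voice], … (outside Manner) are retained from /n/.
Among the inventory, only /r/ has exactly this specification, giving the surface form [oɣriŋo].

[oɣriŋo]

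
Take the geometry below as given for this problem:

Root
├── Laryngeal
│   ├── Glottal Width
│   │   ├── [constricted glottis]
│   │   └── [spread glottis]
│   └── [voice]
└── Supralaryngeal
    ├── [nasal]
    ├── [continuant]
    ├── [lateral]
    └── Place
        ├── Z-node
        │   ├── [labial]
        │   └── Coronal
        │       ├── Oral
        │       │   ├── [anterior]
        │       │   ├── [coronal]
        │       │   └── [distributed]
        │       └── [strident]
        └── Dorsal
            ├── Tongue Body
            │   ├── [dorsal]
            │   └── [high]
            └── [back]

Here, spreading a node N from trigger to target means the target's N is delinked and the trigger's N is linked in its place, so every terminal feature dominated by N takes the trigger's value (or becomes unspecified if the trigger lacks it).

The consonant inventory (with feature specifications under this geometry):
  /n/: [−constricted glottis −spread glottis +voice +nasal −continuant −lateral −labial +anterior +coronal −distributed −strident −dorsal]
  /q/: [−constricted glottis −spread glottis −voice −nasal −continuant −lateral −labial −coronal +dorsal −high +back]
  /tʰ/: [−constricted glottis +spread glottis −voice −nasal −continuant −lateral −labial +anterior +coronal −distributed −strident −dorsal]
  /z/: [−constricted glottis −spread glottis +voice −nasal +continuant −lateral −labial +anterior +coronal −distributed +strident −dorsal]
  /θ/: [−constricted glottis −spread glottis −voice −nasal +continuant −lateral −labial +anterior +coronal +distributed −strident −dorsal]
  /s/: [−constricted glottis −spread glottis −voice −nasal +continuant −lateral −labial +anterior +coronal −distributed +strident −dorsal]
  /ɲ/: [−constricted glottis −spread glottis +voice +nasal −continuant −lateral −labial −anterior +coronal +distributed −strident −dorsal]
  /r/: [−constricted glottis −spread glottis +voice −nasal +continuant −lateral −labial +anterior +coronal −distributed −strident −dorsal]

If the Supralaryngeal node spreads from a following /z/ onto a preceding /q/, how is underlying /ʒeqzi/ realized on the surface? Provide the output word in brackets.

Terminals under Supralaryngeal in this geometry: [nasal], [continuant], [lateral], [labial], [anterior], [coronal], [distributed], [strident], [dorsal], [high], [back].
Spreading Supralaryngeal from /z/ onto /q/ replaces those values with /z/'s: [−nasal], [+continuant], [−lateral], [−labial], [+anterior], [+coronal], [−distributed], [+strident], [−dorsal]. Features outside Supralaryngeal ([constricted glottis], [spread glottis], [voice]) stay as in /q/.
Among the inventory, only /s/ has exactly this specification, giving the surface form [ʒeszi].

[ʒeszi]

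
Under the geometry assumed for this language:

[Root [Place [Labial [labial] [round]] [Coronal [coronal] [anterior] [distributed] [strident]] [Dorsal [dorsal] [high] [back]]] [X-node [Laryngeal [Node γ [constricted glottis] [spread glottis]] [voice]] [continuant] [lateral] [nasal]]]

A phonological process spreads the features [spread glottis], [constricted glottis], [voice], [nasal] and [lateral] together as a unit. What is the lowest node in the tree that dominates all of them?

[spread glottis] lies under Node γ (below X-node).
[constricted glottis] lies under Node γ (below X-node).
[voice] lies under Laryngeal (below X-node).
[nasal]: Root ▹ X-node ▹ [nasal].
[lateral] lies under X-node (below X-node).
These paths first converge at X-node; no daughter of X-node dominates all 5 features, so X-node is the minimal constituent.

X-node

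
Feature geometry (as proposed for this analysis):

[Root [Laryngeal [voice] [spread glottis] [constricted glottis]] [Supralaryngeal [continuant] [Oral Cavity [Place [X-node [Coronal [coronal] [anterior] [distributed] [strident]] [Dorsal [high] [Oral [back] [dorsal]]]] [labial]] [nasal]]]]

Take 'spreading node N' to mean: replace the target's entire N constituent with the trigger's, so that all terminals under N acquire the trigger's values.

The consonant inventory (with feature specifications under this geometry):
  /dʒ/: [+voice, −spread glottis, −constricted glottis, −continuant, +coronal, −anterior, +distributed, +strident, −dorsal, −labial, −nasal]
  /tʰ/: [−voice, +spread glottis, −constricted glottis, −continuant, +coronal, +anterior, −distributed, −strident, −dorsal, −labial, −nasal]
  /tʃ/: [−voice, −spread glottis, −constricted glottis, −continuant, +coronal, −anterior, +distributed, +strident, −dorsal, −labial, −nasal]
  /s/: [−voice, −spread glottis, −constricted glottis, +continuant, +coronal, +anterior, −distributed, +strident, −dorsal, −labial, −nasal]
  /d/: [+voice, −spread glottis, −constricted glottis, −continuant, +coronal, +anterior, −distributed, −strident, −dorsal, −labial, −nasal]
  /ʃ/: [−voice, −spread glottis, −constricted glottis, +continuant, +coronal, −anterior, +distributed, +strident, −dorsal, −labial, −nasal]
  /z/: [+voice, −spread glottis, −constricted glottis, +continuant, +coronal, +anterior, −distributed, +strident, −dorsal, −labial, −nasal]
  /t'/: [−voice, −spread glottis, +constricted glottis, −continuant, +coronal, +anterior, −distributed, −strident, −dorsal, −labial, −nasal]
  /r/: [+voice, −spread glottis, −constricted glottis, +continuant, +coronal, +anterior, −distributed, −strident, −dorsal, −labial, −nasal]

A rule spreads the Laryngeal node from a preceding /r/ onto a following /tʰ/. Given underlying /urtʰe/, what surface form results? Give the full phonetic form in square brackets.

The Laryngeal node dominates the terminals [voice], [spread glottis], [constricted glottis].
Spreading Laryngeal from /r/ onto /tʰ/ replaces those values with /r/'s: [+voice], [−spread glottis], [−constricted glottis]. Features outside Laryngeal ([continuant], [coronal], [anterior], …) stay as in /tʰ/.
Among the inventory, only /d/ has exactly this specification, giving the surface form [urde].

[urde]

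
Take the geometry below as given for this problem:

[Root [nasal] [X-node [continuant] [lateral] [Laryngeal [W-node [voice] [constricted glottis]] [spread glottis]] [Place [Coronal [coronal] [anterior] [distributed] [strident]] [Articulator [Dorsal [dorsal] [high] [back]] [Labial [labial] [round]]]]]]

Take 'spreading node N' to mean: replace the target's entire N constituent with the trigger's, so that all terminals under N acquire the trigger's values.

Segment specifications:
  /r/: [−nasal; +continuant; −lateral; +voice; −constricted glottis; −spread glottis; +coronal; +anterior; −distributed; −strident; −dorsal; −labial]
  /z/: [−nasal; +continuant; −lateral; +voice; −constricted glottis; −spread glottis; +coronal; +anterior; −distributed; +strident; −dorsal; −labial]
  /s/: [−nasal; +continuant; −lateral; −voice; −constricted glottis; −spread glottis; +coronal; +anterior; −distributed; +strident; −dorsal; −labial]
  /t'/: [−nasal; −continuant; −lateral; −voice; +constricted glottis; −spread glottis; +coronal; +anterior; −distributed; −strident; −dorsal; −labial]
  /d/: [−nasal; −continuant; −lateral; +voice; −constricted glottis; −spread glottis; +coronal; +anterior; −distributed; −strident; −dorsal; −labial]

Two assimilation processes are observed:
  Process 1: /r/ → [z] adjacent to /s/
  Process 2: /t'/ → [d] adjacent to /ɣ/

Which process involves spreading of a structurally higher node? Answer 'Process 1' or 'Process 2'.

Process 2

Process 1: the feature that changes is [strident]; the minimal node is [strident] (depth 4).
In Process 2, [voice], [constricted glottis] change, so the minimal spreading node is W-node at depth 3.
W-node is closer to Root than [strident], so Process 2 spreads the higher node.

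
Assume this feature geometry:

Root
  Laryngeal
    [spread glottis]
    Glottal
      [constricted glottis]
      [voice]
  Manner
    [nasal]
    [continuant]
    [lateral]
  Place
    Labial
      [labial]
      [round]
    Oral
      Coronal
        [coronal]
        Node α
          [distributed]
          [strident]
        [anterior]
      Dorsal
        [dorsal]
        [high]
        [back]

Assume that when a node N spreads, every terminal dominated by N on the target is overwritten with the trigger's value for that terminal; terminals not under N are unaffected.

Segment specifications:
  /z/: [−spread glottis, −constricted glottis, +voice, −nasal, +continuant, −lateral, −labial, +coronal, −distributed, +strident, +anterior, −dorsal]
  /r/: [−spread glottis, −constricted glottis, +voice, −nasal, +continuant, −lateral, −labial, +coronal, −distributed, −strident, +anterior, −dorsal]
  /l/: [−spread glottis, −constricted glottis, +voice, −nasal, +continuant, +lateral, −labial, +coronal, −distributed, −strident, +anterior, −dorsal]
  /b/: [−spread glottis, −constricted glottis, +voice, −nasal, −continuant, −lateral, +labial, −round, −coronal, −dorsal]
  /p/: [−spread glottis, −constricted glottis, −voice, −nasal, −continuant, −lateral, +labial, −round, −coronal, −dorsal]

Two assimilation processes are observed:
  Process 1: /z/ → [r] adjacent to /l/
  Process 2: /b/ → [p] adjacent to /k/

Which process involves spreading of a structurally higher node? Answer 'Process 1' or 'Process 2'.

Process 2

Process 1: the feature that changes is [strident]; the minimal node is [strident] (depth 5).
Process 2 alters [voice]; the lowest dominating node is [voice] (depth 3 from Root).
Depth 3 < depth 5; Process 2 involves the structurally higher constituent [voice].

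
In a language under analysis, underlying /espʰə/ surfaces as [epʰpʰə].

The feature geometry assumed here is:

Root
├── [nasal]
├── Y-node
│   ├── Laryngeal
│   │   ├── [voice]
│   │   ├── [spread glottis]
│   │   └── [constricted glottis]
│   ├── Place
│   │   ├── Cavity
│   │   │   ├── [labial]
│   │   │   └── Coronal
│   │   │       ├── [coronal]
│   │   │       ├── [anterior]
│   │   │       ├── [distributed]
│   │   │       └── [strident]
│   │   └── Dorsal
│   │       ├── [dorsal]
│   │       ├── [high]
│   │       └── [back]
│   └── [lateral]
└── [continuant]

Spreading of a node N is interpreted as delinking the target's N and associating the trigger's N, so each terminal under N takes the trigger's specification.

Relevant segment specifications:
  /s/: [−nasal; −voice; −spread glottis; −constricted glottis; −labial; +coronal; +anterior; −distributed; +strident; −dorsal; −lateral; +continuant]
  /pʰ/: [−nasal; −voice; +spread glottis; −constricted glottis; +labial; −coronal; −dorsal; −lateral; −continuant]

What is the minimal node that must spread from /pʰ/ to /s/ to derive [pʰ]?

Comparing /s/ with its surface form [pʰ], the features that change are [spread glottis], [continuant], [labial], [coronal], [anterior], [distributed], [strident].
These terminals are all dominated by Root, and no proper subconstituent of Root covers them all; Root is their lowest common ancestor.
If Root spreads, every terminal under it takes /pʰ/'s value, producing [pʰ] as observed.

Root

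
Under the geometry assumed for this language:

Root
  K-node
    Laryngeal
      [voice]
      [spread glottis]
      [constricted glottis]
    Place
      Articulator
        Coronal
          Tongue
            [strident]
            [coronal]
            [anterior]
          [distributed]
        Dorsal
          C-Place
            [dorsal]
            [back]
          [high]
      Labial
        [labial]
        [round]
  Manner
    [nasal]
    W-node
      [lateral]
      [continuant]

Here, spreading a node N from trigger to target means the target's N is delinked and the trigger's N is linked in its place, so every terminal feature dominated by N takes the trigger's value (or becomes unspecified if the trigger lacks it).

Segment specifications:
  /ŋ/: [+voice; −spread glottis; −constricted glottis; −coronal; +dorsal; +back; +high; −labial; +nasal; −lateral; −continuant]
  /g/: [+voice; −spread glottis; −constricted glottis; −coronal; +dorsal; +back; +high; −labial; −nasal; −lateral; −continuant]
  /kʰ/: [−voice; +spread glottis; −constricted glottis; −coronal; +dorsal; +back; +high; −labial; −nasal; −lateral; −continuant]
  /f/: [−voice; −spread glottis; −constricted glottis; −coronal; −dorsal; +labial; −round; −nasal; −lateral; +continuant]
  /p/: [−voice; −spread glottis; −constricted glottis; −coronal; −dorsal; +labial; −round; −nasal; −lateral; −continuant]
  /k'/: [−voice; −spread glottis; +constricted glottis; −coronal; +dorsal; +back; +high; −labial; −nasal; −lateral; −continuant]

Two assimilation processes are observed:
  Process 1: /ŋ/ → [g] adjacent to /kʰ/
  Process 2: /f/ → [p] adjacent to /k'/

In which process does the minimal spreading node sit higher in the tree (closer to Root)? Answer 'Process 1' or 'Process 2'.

Process 1 alters [nasal]; the lowest dominating node is [nasal] (depth 2 from Root).
Process 2 alters [continuant]; the lowest dominating node is [continuant] (depth 3 from Root).
[nasal] (depth 2) sits above [continuant] (depth 3), making Process 1 the one with the higher spreading node.

Process 1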